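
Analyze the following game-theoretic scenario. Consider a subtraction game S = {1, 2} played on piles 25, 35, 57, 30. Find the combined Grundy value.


Subtraction set: {1, 2}
For this subtraction set, G(n) = n mod 3 (period = max + 1 = 3).
Pile 1 (size 25): G(25) = 25 mod 3 = 1
Pile 2 (size 35): G(35) = 35 mod 3 = 2
Pile 3 (size 57): G(57) = 57 mod 3 = 0
Pile 4 (size 30): G(30) = 30 mod 3 = 0
Total Grundy value = XOR of all: 1 XOR 2 XOR 0 XOR 0 = 3

3


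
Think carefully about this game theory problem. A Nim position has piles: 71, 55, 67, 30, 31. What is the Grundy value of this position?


We need the XOR (exclusive or) of all pile sizes.
After XOR-ing pile 1 (size 71): 0 XOR 71 = 71
After XOR-ing pile 2 (size 55): 71 XOR 55 = 112
After XOR-ing pile 3 (size 67): 112 XOR 67 = 51
After XOR-ing pile 4 (size 30): 51 XOR 30 = 45
After XOR-ing pile 5 (size 31): 45 XOR 31 = 50
The Nim-value of this position is 50.

50


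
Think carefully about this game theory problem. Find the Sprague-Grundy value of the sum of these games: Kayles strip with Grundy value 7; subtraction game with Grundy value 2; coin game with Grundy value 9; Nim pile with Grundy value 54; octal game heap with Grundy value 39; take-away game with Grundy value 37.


By the Sprague-Grundy theorem, the Grundy value of a sum of games is the XOR of individual Grundy values.
Kayles strip: Grundy value = 7. Running XOR: 0 XOR 7 = 7
subtraction game: Grundy value = 2. Running XOR: 7 XOR 2 = 5
coin game: Grundy value = 9. Running XOR: 5 XOR 9 = 12
Nim pile: Grundy value = 54. Running XOR: 12 XOR 54 = 58
octal game heap: Grundy value = 39. Running XOR: 58 XOR 39 = 29
take-away game: Grundy value = 37. Running XOR: 29 XOR 37 = 56
The combined Grundy value is 56.

56


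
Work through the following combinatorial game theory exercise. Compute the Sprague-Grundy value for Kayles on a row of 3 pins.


Kayles: a move removes 1 or 2 adjacent pins from a contiguous row.
Removing pins from a row of k leaves two independent rows (a, b) with a + b = k - 1 (one pin) or a + b = k - 2 (two pins); an end removal gives a = 0.
By Sprague-Grundy, G(k) = mex{ G(a) XOR G(b) } over all these splits. G(0) = 0.
G(1): splits (0,0):0^0=0 -> mex({0}) = 1
G(2): splits (0,1):0^1=1 (0,0):0^0=0 -> mex({0, 1}) = 2
G(3): splits (0,2):0^2=2 (1,1):1^1=0 (0,1):0^1=1 -> mex({0, 1, 2}) = 3
Therefore G(3) = 3.

3


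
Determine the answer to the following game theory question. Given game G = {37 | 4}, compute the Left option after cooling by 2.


Original game: {37 | 4} (a switch {a | b} with a > b).
Cooling by t (for t below the temperature (a - b)/2 = 33/2) taxes each move by t: {a | b} cooled by t is {a - t | b + t}.
Cooling amount: t = 2
Cooled Left option: 37 - 2 = 35
Cooled Right option: 4 + 2 = 6
Cooled game: {35 | 6}
Left option = 35

35


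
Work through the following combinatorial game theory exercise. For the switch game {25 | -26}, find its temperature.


The game is {25 | -26}, a switch {a | b} with numbers a > b.
Cooling {a | b} by t gives {a - t | b + t}, which stops being hot when a - t = b + t, i.e. at t = (a - b)/2. So the temperature of a switch is (a - b)/2.
Temperature = (Left option - Right option) / 2
= (25 - (-26)) / 2
= 51 / 2
= 51/2

51/2


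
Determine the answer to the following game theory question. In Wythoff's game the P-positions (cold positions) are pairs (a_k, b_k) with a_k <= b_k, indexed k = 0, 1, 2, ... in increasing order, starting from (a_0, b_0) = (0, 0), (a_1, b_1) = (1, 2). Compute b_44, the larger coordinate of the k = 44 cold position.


By Wythoff's theorem, a_k = floor(k * phi) and b_k = floor(k * phi^2) = a_k + k, where phi = (1 + sqrt(5))/2 is the golden ratio.
phi = (1 + sqrt(5))/2 = 1.618034
phi^2 = phi + 1 = 2.618034
k = 44
k * phi^2 = 44 * 2.618034 = 115.193496
b_44 = floor(k * phi^2) = 115 (check: a_44 + k = 71 + 44 = 115)

115


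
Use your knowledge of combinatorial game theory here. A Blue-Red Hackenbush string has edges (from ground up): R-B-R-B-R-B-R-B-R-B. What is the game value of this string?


Edges (from ground): R-B-R-B-R-B-R-B-R-B
By Berlekamp's sign-expansion rule, a Blue-Red Hackenbush stalk has the value of the surreal number whose sign sequence is the edge sequence with B -> + and R -> -.
Sign sequence: -+-+-+-+-+
Trace the sign expansion in the surreal number tree, starting from 0:
Edge 1: R (sign -) -> bounds (-inf, 0), value = -1
Edge 2: B (sign +) -> bounds (-1, 0), value = -1/2
Edge 3: R (sign -) -> bounds (-1, -1/2), value = -3/4
Edge 4: B (sign +) -> bounds (-3/4, -1/2), value = -5/8
Edge 5: R (sign -) -> bounds (-3/4, -5/8), value = -11/16
Edge 6: B (sign +) -> bounds (-11/16, -5/8), value = -21/32
Edge 7: R (sign -) -> bounds (-11/16, -21/32), value = -43/64
Edge 8: B (sign +) -> bounds (-43/64, -21/32), value = -85/128
Edge 9: R (sign -) -> bounds (-43/64, -85/128), value = -171/256
Edge 10: B (sign +) -> bounds (-171/256, -85/128), value = -341/512
Game value = -341/512

-341/512


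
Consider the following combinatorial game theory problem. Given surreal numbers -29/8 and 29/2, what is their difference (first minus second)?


x = -29/8, y = 29/2
Converting to common denominator: 8
x = -29/8, y = 116/8
x - y = -29/8 - 29/2 = -145/8

-145/8


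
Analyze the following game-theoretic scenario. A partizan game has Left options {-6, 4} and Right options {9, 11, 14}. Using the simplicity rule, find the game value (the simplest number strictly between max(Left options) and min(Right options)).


Left options: {-6, 4}, max = 4
Right options: {9, 11, 14}, min = 9
All options are numbers and max(Left) < min(Right), so by the simplicity theorem the value is the simplest (earliest-born) number strictly between 4 and 9.
Integers 5 through 8 all lie strictly between 4 and 9.
Among integers, the simplest (lowest birthday = smallest |n|; 0 is born on day 0, +-n on day n) is 5.
No non-integer in the interval can be simpler: if x is a non-integer in the interval, then floor(x) or ceil(x) also lies in the interval (the interval contains an integer), and both are proper prefixes of x's sign expansion, i.e. born earlier. So the game value is 5.
Game value = 5

5


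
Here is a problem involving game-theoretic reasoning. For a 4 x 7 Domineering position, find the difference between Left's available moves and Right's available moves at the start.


Board is 4 x 7 (rows x cols).
Left (vertical) placements: (rows-1) * cols = 3 * 7 = 21
Right (horizontal) placements: rows * (cols-1) = 4 * 6 = 24
Advantage = Left - Right = 21 - 24 = -3

-3


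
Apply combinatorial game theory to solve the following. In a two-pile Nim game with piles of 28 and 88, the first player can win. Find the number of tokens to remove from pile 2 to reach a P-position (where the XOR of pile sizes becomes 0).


Piles: 28 and 88
Current XOR: 28 XOR 88 = 68 (non-zero, so this is an N-position).
To make the XOR zero, we need to find a move that balances the piles.
For pile 2 (size 88): target = 88 XOR 68 = 28
We reduce pile 2 from 88 to 28.
Tokens removed: 88 - 28 = 60
Verification: 28 XOR 28 = 0

60


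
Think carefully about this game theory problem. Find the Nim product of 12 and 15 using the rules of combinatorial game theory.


Nim multiplication is bilinear over XOR: (u XOR v) * w = (u*w) XOR (v*w).
So we split each operand into its bit components and XOR the pairwise Nim products.
12 = 4 + 8 (as XOR of powers of 2).
15 = 1 + 2 + 4 + 8 (as XOR of powers of 2).
Using the standard Nim-product table on single bits:
  2*2 = 3,   2*4 = 8,   2*8 = 12,
  4*4 = 6,   4*8 = 11,  8*8 = 13,
and  1*x = x (identity), k*l = l*k (commutative).
Pairwise Nim products:
  4 * 1 = 4
  4 * 2 = 8
  4 * 4 = 6
  4 * 8 = 11
  8 * 1 = 8
  8 * 2 = 12
  8 * 4 = 11
  8 * 8 = 13
XOR them: 4 XOR 8 XOR 6 XOR 11 XOR 8 XOR 12 XOR 11 XOR 13 = 3.
Result: 12 * 15 = 3 (in Nim).

3


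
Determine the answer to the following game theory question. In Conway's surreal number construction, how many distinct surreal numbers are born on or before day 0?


Day 0: {|} = 0 is born. Count = 1.
Day n: the number of surreal numbers born by day n is 2^(n+1) - 1.
By day 0: 2^1 - 1 = 1
By day 0: 1 surreal numbers.

1


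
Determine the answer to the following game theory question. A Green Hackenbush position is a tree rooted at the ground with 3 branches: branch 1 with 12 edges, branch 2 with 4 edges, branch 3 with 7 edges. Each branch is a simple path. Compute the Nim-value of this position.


The tree has 3 branches from the ground vertex.
In Green Hackenbush, the Nim-value of a simple path of length k is k.
Branch 1: length 12, Nim-value = 12
Branch 2: length 4, Nim-value = 4
Branch 3: length 7, Nim-value = 7
Total Nim-value = XOR of all branch values:
0 XOR 12 = 12
12 XOR 4 = 8
8 XOR 7 = 15
Nim-value of the tree = 15

15


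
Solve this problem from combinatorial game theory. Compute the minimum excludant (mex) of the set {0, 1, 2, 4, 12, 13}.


Set = {0, 1, 2, 4, 12, 13}
0 is in the set.
1 is in the set.
2 is in the set.
3 is NOT in the set. This is the mex.
mex = 3

3


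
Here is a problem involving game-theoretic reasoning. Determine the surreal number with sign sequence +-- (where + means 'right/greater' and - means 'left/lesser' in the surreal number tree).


Sign expansion: +--
Rule: track bounds (lo, hi), initially (-inf, +inf). On '+', the current value becomes lo and we move to the simplest number in (value, hi): value + 1 if hi = +inf, otherwise the midpoint (value + hi)/2. On '-', the current value becomes hi and we move to value - 1 if lo = -inf, otherwise the midpoint (lo + value)/2.
Start at 0.
Step 1: sign = +, move right. Bounds: (0, +inf). Value = 1
Step 2: sign = -, move left. Bounds: (0, 1). Value = 1/2
Step 3: sign = -, move left. Bounds: (0, 1/2). Value = 1/4
The surreal number with sign expansion +-- is 1/4.

1/4


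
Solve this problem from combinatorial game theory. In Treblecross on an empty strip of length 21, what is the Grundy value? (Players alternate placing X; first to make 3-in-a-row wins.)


Treblecross: place X on empty cells; 3-in-a-row wins.
Playing within two cells of an existing X lets the opponent win at once, so sensible play treats the cells i-2..i+2 around each X as dead. The player left with no safe cell loses, so this is a normal-play take-away game on strips of safe cells.
Placing X at cell i (0-indexed) of a strip of k safe cells leaves independent strips of sizes max(0, i-2) and max(0, k-i-3). Hence G(k) = mex{ G(max(0,i-2)) XOR G(max(0,k-i-3)) : 0 <= i < k }, with G(0) = 0.
G(1): splits (0,0):0^0=0 -> mex({0}) = 1
G(2): splits (0,0):0^0=0 -> mex({0}) = 1
G(3): splits (0,0):0^0=0 -> mex({0}) = 1
G(4): splits (0,1):0^1=1 (0,0):0^0=0 -> mex({0, 1}) = 2
G(5): splits (0,2):0^1=1 (0,1):0^1=1 (0,0):0^0=0 -> mex({0, 1}) = 2
G(6) = mex({1}) = 0
G(7) = mex({0, 1, 2}) = 3
G(8) = mex({0, 1, 2}) = 3
G(9) = mex({0, 2}) = 1
G(10) = mex({0, 2, 3}) = 1
G(11) = mex({0, 3}) = 1
G(12) = mex({1, 3}) = 0
G(13) = mex({0, 1, 2, 3}) = 4
G(14) = mex({0, 1, 2}) = 3
G(15) = mex({0, 1, 2}) = 3
G(16) = mex({0, 1, 2, 4}) = 3
G(17) = mex({0, 1, 3, 4}) = 2
G(18) = mex({0, 1, 3, 4}) = 2
G(19) = mex({0, 1, 3, 5}) = 2
G(20) = mex({0, 1, 2, 3, 5}) = 4
G(21) = mex({0, 1, 2, 3, 5}) = 4
Therefore G(21) = 4.

4


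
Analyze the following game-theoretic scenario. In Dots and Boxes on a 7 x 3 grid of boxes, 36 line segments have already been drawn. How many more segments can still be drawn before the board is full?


Grid: 7 x 3 boxes, i.e. 8 rows and 4 columns of dots.
Horizontal edges: (rows + 1) * cols = 8 * 3 = 24
Vertical edges: rows * (cols + 1) = 7 * 4 = 28
Total edges: 24 + 28 = 52
Edges drawn: 36
Remaining: 52 - 36 = 16

16


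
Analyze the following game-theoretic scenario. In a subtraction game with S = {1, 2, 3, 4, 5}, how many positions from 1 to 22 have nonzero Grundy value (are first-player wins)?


Subtraction set S = {1, 2, 3, 4, 5}, so G(n) = n mod 6.
G(n) = 0 when n is a multiple of 6.
Multiples of 6 in [1, 22]: 3
N-positions (nonzero Grundy) = 22 - 3 = 19

19


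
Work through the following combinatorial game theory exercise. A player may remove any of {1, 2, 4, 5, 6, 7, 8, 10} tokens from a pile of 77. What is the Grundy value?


The subtraction set is S = {1, 2, 4, 5, 6, 7, 8, 10}.
G(k) = mex{ G(k - s) : s in S, s <= k }. We compute iteratively: G(0) = 0.
G(1) = mex({0}) = 1
G(2) = mex({0, 1}) = 2
G(3) = mex({1, 2}) = 0
G(4) = mex({0, 2}) = 1
G(5) = mex({0, 1}) = 2
G(6) = mex({0, 1, 2}) = 3
G(7) = mex({0, 1, 2, 3}) = 4
G(8) = mex({0, 1, 2, 3, 4}) = 5
G(9) = mex({0, 1, 2, 4, 5}) = 3
G(10) = mex({0, 1, 2, 3, 5}) = 4
G(11) = mex({0, 1, 2, 3, 4}) = 5
G(12) = mex({1, 2, 3, 4, 5}) = 0
G(13) = mex({0, 2, 3, 4, 5}) = 1
G(14) = mex({0, 1, 3, 4, 5}) = 2
G(15) = mex({1, 2, 3, 4, 5}) = 0
G(16) = mex({0, 2, 3, 4, 5}) = 1
G(17) = mex({0, 1, 3, 4, 5}) = 2
G(18) = mex({0, 1, 2, 4, 5}) = 3
G(19) = mex({0, 1, 2, 3, 5}) = 4
G(20) = mex({0, 1, 2, 3, 4}) = 5
G(21) = mex({0, 1, 2, 4, 5}) = 3
Observe that G(12)..G(21) = 0, 1, 2, 0, 1, 2, 3, 4, 5, 3 repeats G(0)..G(9) = 0, 1, 2, 0, 1, 2, 3, 4, 5, 3.
For k >= max(S) = 10, G(k) is determined by the previous 10 values G(k-10)..G(k-1); a window of 10 consecutive values has recurred shifted by 12, so by induction G(k + 12) = G(k) for all k >= 0: the sequence is periodic from the start with period 12.
One period: G(0..11) = 0, 1, 2, 0, 1, 2, 3, 4, 5, 3, 4, 5.
77 mod 12 = 5, so G(77) = G(5) = 2.

2


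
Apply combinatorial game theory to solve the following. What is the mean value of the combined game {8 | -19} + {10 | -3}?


G1 = {8 | -19}, G2 = {10 | -3}
Each is a switch {a | b} with numbers a > b; its mean value is (a + b)/2, and mean value is additive over game sums: m(G1 + G2) = m(G1) + m(G2).
Mean of G1 = (8 + (-19))/2 = -11/2 = -11/2
Mean of G2 = (10 + (-3))/2 = 7/2 = 7/2
Mean of G1 + G2 = -11/2 + 7/2 = -2

-2


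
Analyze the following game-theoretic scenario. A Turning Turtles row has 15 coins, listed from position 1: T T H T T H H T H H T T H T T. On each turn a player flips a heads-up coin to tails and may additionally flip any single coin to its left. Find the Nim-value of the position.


Coins: T T H T T H H T H H T T H T T
Key fact: a single head at position k behaves exactly like a Nim heap of size k (turning it to T and optionally flipping a coin at j < k corresponds to moving the heap from k to j, or to 0), and heads combine as a disjunctive sum (two heads at the same place would cancel, matching j XOR j = 0). So the Nim-value is the XOR of the 1-indexed positions of the heads.
Face-up positions (1-indexed): [3, 6, 7, 9, 10, 13]
XOR 0 with 3: 0 XOR 3 = 3
XOR 3 with 6: 3 XOR 6 = 5
XOR 5 with 7: 5 XOR 7 = 2
XOR 2 with 9: 2 XOR 9 = 11
XOR 11 with 10: 11 XOR 10 = 1
XOR 1 with 13: 1 XOR 13 = 12
Nim-value = 12

12


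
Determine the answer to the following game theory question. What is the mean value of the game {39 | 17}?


Game = {39 | 17}, a switch {a | b} with numbers a > b.
Its thermograph has left wall a - t and right wall b + t, which meet at t = (a - b)/2, where both equal (a + b)/2. So the mast (mean value) is at (a + b)/2.
Mean = (39 + (17))/2 = 56/2 = 28

28


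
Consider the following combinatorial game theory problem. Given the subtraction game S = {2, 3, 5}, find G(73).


The subtraction set is S = {2, 3, 5}.
G(k) = mex{ G(k - s) : s in S, s <= k }. We compute iteratively: G(0) = 0.
G(1) = mex({}) = 0
G(2) = mex({0}) = 1
G(3) = mex({0}) = 1
G(4) = mex({0, 1}) = 2
G(5) = mex({0, 1}) = 2
G(6) = mex({0, 1, 2}) = 3
G(7) = mex({1, 2}) = 0
G(8) = mex({1, 2, 3}) = 0
G(9) = mex({0, 2, 3}) = 1
G(10) = mex({0, 2}) = 1
G(11) = mex({0, 1, 3}) = 2
Observe that G(7)..G(11) = 0, 0, 1, 1, 2 repeats G(0)..G(4) = 0, 0, 1, 1, 2.
For k >= max(S) = 5, G(k) is determined by the previous 5 values G(k-5)..G(k-1); a window of 5 consecutive values has recurred shifted by 7, so by induction G(k + 7) = G(k) for all k >= 0: the sequence is periodic from the start with period 7.
One period: G(0..6) = 0, 0, 1, 1, 2, 2, 3.
73 mod 7 = 3, so G(73) = G(3) = 1.

1


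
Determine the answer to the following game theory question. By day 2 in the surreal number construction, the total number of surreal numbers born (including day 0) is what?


Day 0: {|} = 0 is born. Count = 1.
Day n: the number of surreal numbers born by day n is 2^(n+1) - 1.
By day 0: 2^1 - 1 = 1
By day 1: 2^2 - 1 = 3
By day 2: 2^3 - 1 = 7
By day 2: 7 surreal numbers.

7


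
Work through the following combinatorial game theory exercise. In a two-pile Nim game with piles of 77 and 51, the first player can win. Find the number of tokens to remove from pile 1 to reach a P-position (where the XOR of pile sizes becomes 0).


Piles: 77 and 51
Current XOR: 77 XOR 51 = 126 (non-zero, so this is an N-position).
To make the XOR zero, we need to find a move that balances the piles.
For pile 1 (size 77): target = 77 XOR 126 = 51
We reduce pile 1 from 77 to 51.
Tokens removed: 77 - 51 = 26
Verification: 51 XOR 51 = 0

26


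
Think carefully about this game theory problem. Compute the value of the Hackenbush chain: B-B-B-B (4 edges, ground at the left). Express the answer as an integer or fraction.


Edges (from ground): B-B-B-B
By Berlekamp's sign-expansion rule, a Blue-Red Hackenbush stalk has the value of the surreal number whose sign sequence is the edge sequence with B -> + and R -> -.
Sign sequence: ++++
Trace the sign expansion in the surreal number tree, starting from 0:
Edge 1: B (sign +) -> bounds (0, +inf), value = 1
Edge 2: B (sign +) -> bounds (1, +inf), value = 2
Edge 3: B (sign +) -> bounds (2, +inf), value = 3
Edge 4: B (sign +) -> bounds (3, +inf), value = 4
Game value = 4

4


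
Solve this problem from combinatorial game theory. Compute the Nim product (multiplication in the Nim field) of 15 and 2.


Nim multiplication is bilinear over XOR: (u XOR v) * w = (u*w) XOR (v*w).
So we split each operand into its bit components and XOR the pairwise Nim products.
15 = 1 + 2 + 4 + 8 (as XOR of powers of 2).
2 = 2 (as XOR of powers of 2).
Using the standard Nim-product table on single bits:
  2*2 = 3,   2*4 = 8,   2*8 = 12,
  4*4 = 6,   4*8 = 11,  8*8 = 13,
and  1*x = x (identity), k*l = l*k (commutative).
Pairwise Nim products:
  1 * 2 = 2
  2 * 2 = 3
  4 * 2 = 8
  8 * 2 = 12
XOR them: 2 XOR 3 XOR 8 XOR 12 = 5.
Result: 15 * 2 = 5 (in Nim).

5


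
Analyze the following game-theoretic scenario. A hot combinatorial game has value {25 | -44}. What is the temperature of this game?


The game is {25 | -44}, a switch {a | b} with numbers a > b.
Cooling {a | b} by t gives {a - t | b + t}, which stops being hot when a - t = b + t, i.e. at t = (a - b)/2. So the temperature of a switch is (a - b)/2.
Temperature = (Left option - Right option) / 2
= (25 - (-44)) / 2
= 69 / 2
= 69/2

69/2


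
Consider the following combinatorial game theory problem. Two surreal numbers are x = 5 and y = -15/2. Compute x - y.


x = 5, y = -15/2
Converting to common denominator: 2
x = 10/2, y = -15/2
x - y = 5 - -15/2 = 25/2

25/2


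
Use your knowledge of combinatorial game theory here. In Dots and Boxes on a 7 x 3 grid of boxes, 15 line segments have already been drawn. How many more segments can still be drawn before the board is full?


Grid: 7 x 3 boxes, i.e. 8 rows and 4 columns of dots.
Horizontal edges: (rows + 1) * cols = 8 * 3 = 24
Vertical edges: rows * (cols + 1) = 7 * 4 = 28
Total edges: 24 + 28 = 52
Edges drawn: 15
Remaining: 52 - 15 = 37

37


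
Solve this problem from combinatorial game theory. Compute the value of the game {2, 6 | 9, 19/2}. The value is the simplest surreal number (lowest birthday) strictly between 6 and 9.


Left options: {2, 6}, max = 6
Right options: {9, 19/2}, min = 9
All options are numbers and max(Left) < min(Right), so by the simplicity theorem the value is the simplest (earliest-born) number strictly between 6 and 9.
Integers 7 through 8 all lie strictly between 6 and 9.
Among integers, the simplest (lowest birthday = smallest |n|; 0 is born on day 0, +-n on day n) is 7.
No non-integer in the interval can be simpler: if x is a non-integer in the interval, then floor(x) or ceil(x) also lies in the interval (the interval contains an integer), and both are proper prefixes of x's sign expansion, i.e. born earlier. So the game value is 7.
Game value = 7

7


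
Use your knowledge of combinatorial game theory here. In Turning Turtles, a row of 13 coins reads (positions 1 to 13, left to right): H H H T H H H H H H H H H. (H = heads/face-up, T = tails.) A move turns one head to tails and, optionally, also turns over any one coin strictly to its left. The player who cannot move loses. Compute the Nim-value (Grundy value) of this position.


Coins: H H H T H H H H H H H H H
Key fact: a single head at position k behaves exactly like a Nim heap of size k (turning it to T and optionally flipping a coin at j < k corresponds to moving the heap from k to j, or to 0), and heads combine as a disjunctive sum (two heads at the same place would cancel, matching j XOR j = 0). So the Nim-value is the XOR of the 1-indexed positions of the heads.
Face-up positions (1-indexed): [1, 2, 3, 5, 6, 7, 8, 9, 10, 11, 12, 13]
XOR 0 with 1: 0 XOR 1 = 1
XOR 1 with 2: 1 XOR 2 = 3
XOR 3 with 3: 3 XOR 3 = 0
XOR 0 with 5: 0 XOR 5 = 5
XOR 5 with 6: 5 XOR 6 = 3
XOR 3 with 7: 3 XOR 7 = 4
XOR 4 with 8: 4 XOR 8 = 12
XOR 12 with 9: 12 XOR 9 = 5
XOR 5 with 10: 5 XOR 10 = 15
XOR 15 with 11: 15 XOR 11 = 4
XOR 4 with 12: 4 XOR 12 = 8
XOR 8 with 13: 8 XOR 13 = 5
Nim-value = 5

5


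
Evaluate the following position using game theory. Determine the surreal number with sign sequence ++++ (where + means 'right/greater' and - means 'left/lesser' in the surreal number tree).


Sign expansion: ++++
Rule: track bounds (lo, hi), initially (-inf, +inf). On '+', the current value becomes lo and we move to the simplest number in (value, hi): value + 1 if hi = +inf, otherwise the midpoint (value + hi)/2. On '-', the current value becomes hi and we move to value - 1 if lo = -inf, otherwise the midpoint (lo + value)/2.
Start at 0.
Step 1: sign = +, move right. Bounds: (0, +inf). Value = 1
Step 2: sign = +, move right. Bounds: (1, +inf). Value = 2
Step 3: sign = +, move right. Bounds: (2, +inf). Value = 3
Step 4: sign = +, move right. Bounds: (3, +inf). Value = 4
The surreal number with sign expansion ++++ is 4.

4


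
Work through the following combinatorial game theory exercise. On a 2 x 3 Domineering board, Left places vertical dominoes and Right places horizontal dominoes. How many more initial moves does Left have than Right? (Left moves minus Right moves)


Board is 2 x 3 (rows x cols).
Left (vertical) placements: (rows-1) * cols = 1 * 3 = 3
Right (horizontal) placements: rows * (cols-1) = 2 * 2 = 4
Advantage = Left - Right = 3 - 4 = -1

-1


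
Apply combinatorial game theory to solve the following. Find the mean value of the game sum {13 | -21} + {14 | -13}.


G1 = {13 | -21}, G2 = {14 | -13}
Each is a switch {a | b} with numbers a > b; its mean value is (a + b)/2, and mean value is additive over game sums: m(G1 + G2) = m(G1) + m(G2).
Mean of G1 = (13 + (-21))/2 = -8/2 = -4
Mean of G2 = (14 + (-13))/2 = 1/2 = 1/2
Mean of G1 + G2 = -4 + 1/2 = -7/2

-7/2


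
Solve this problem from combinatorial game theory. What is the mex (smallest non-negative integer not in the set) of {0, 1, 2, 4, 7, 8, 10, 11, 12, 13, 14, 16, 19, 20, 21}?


Set = {0, 1, 2, 4, 7, 8, 10, 11, 12, 13, 14, 16, 19, 20, 21}
0 is in the set.
1 is in the set.
2 is in the set.
3 is NOT in the set. This is the mex.
mex = 3

3


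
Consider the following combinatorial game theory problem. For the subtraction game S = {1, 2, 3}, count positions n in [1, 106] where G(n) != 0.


Subtraction set S = {1, 2, 3}, so G(n) = n mod 4.
G(n) = 0 when n is a multiple of 4.
Multiples of 4 in [1, 106]: 26
N-positions (nonzero Grundy) = 106 - 26 = 80

80


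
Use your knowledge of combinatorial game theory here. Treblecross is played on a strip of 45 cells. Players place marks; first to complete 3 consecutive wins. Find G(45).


Treblecross: place X on empty cells; 3-in-a-row wins.
Playing within two cells of an existing X lets the opponent win at once, so sensible play treats the cells i-2..i+2 around each X as dead. The player left with no safe cell loses, so this is a normal-play take-away game on strips of safe cells.
Placing X at cell i (0-indexed) of a strip of k safe cells leaves independent strips of sizes max(0, i-2) and max(0, k-i-3). Hence G(k) = mex{ G(max(0,i-2)) XOR G(max(0,k-i-3)) : 0 <= i < k }, with G(0) = 0.
G(1): splits (0,0):0^0=0 -> mex({0}) = 1
G(2): splits (0,0):0^0=0 -> mex({0}) = 1
G(3): splits (0,0):0^0=0 -> mex({0}) = 1
G(4): splits (0,1):0^1=1 (0,0):0^0=0 -> mex({0, 1}) = 2
G(5): splits (0,2):0^1=1 (0,1):0^1=1 (0,0):0^0=0 -> mex({0, 1}) = 2
G(6) = mex({1}) = 0
G(7) = mex({0, 1, 2}) = 3
G(8) = mex({0, 1, 2}) = 3
G(9) = mex({0, 2}) = 1
G(10) = mex({0, 2, 3}) = 1
G(11) = mex({0, 3}) = 1
G(12) = mex({1, 3}) = 0
G(13) = mex({0, 1, 2, 3}) = 4
G(14) = mex({0, 1, 2}) = 3
G(15) = mex({0, 1, 2}) = 3
G(16) = mex({0, 1, 2, 4}) = 3
G(17) = mex({0, 1, 3, 4}) = 2
G(18) = mex({0, 1, 3, 4}) = 2
G(19) = mex({0, 1, 3, 5}) = 2
G(20) = mex({0, 1, 2, 3, 5}) = 4
G(21) = mex({0, 1, 2, 3, 5}) = 4
G(22) = mex({1, 2, 6}) = 0
G(23) = mex({0, 1, 2, 3, 4, 6}) = 5
G(24) = mex({0, 1, 2, 3, 4}) = 5
G(25) = mex({0, 1, 3, 4, 7}) = 2
G(26) = mex({0, 1, 3, 4, 5, 7}) = 2
G(27) = mex({0, 1, 3, 5}) = 2
G(28) = mex({0, 1, 2, 5}) = 3
G(29) = mex({0, 1, 2, 4, 5, 6}) = 3
G(30) = mex({1, 2, 4, 6}) = 0
G(31) = mex({0, 1, 2, 3, 4, 6}) = 5
G(32) = mex({1, 2, 3, 4, 7}) = 0
G(33) = mex({0, 3, 7}) = 1
G(34) = mex({0, 2, 3, 5, 7}) = 1
G(35) = mex({0, 2, 3, 5, 6}) = 1
G(36) = mex({0, 1, 2, 5, 6}) = 3
G(37) = mex({0, 1, 2, 4, 5, 6}) = 3
G(38) = mex({0, 1, 2, 4}) = 3
G(39) = mex({0, 1, 2, 3, 4, 7}) = 5
G(40) = mex({0, 1, 2, 3, 4, 5, 7}) = 6
G(41) = mex({0, 1, 2, 3, 5, 7}) = 4
G(42) = mex({0, 1, 2, 3, 5, 6, 7}) = 4
G(43) = mex({0, 2, 3, 5, 6}) = 1
G(44) = mex({1, 2, 3, 4, 5, 6}) = 0
G(45) = mex({0, 1, 2, 3, 4, 6, 7}) = 5
Therefore G(45) = 5.

5


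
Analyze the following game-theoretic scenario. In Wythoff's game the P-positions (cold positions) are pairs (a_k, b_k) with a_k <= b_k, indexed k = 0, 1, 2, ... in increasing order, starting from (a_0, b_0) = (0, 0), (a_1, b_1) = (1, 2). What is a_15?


By Wythoff's theorem, a_k = floor(k * phi) and b_k = floor(k * phi^2) = a_k + k, where phi = (1 + sqrt(5))/2 is the golden ratio.
phi = (1 + sqrt(5))/2 = 1.618034
k = 15
k * phi = 15 * 1.618034 = 24.270510
a_15 = floor(k * phi) = 24

24


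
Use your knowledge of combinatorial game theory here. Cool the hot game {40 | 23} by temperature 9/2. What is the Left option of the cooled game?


Original game: {40 | 23} (a switch {a | b} with a > b).
Cooling by t (for t below the temperature (a - b)/2 = 17/2) taxes each move by t: {a | b} cooled by t is {a - t | b + t}.
Cooling amount: t = 9/2
Cooled Left option: 40 - 9/2 = 71/2
Cooled Right option: 23 + 9/2 = 55/2
Cooled game: {71/2 | 55/2}
Left option = 71/2

71/2


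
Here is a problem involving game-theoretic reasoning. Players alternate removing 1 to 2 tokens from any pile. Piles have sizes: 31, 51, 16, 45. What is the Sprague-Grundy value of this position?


Subtraction set: {1, 2}
For this subtraction set, G(n) = n mod 3 (period = max + 1 = 3).
Pile 1 (size 31): G(31) = 31 mod 3 = 1
Pile 2 (size 51): G(51) = 51 mod 3 = 0
Pile 3 (size 16): G(16) = 16 mod 3 = 1
Pile 4 (size 45): G(45) = 45 mod 3 = 0
Total Grundy value = XOR of all: 1 XOR 0 XOR 1 XOR 0 = 0

0


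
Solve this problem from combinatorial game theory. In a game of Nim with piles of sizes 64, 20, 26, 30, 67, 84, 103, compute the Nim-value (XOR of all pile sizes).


We need the XOR (exclusive or) of all pile sizes.
After XOR-ing pile 1 (size 64): 0 XOR 64 = 64
After XOR-ing pile 2 (size 20): 64 XOR 20 = 84
After XOR-ing pile 3 (size 26): 84 XOR 26 = 78
After XOR-ing pile 4 (size 30): 78 XOR 30 = 80
After XOR-ing pile 5 (size 67): 80 XOR 67 = 19
After XOR-ing pile 6 (size 84): 19 XOR 84 = 71
After XOR-ing pile 7 (size 103): 71 XOR 103 = 32
The Nim-value of this position is 32.

32


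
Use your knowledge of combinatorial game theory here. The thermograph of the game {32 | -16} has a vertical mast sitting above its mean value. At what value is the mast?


Game = {32 | -16}, a switch {a | b} with numbers a > b.
Its thermograph has left wall a - t and right wall b + t, which meet at t = (a - b)/2, where both equal (a + b)/2. So the mast (mean value) is at (a + b)/2.
Mean = (32 + (-16))/2 = 16/2 = 8

8


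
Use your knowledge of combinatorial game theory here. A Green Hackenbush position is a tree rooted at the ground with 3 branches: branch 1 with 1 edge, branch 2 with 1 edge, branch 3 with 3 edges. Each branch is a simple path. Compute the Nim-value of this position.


The tree has 3 branches from the ground vertex.
In Green Hackenbush, the Nim-value of a simple path of length k is k.
Branch 1: length 1, Nim-value = 1
Branch 2: length 1, Nim-value = 1
Branch 3: length 3, Nim-value = 3
Total Nim-value = XOR of all branch values:
0 XOR 1 = 1
1 XOR 1 = 0
0 XOR 3 = 3
Nim-value of the tree = 3

3


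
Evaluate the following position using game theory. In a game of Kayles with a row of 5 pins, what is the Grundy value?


Kayles: a move removes 1 or 2 adjacent pins from a contiguous row.
Removing pins from a row of k leaves two independent rows (a, b) with a + b = k - 1 (one pin) or a + b = k - 2 (two pins); an end removal gives a = 0.
By Sprague-Grundy, G(k) = mex{ G(a) XOR G(b) } over all these splits. G(0) = 0.
G(1): splits (0,0):0^0=0 -> mex({0}) = 1
G(2): splits (0,1):0^1=1 (0,0):0^0=0 -> mex({0, 1}) = 2
G(3): splits (0,2):0^2=2 (1,1):1^1=0 (0,1):0^1=1 -> mex({0, 1, 2}) = 3
G(4): splits (0,3):0^3=3 (1,2):1^2=3 (0,2):0^2=2 (1,1):1^1=0 -> mex({0, 2, 3}) = 1
G(5): splits (0,4):0^1=1 (1,3):1^3=2 (2,2):2^2=0 (0,3):0^3=3 (1,2):1^2=3 -> mex({0, 1, 2, 3}) = 4
Therefore G(5) = 4.

4


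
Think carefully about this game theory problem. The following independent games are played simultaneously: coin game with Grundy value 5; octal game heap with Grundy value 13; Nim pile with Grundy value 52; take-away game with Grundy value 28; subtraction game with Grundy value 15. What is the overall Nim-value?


By the Sprague-Grundy theorem, the Grundy value of a sum of games is the XOR of individual Grundy values.
coin game: Grundy value = 5. Running XOR: 0 XOR 5 = 5
octal game heap: Grundy value = 13. Running XOR: 5 XOR 13 = 8
Nim pile: Grundy value = 52. Running XOR: 8 XOR 52 = 60
take-away game: Grundy value = 28. Running XOR: 60 XOR 28 = 32
subtraction game: Grundy value = 15. Running XOR: 32 XOR 15 = 47
The combined Grundy value is 47.

47


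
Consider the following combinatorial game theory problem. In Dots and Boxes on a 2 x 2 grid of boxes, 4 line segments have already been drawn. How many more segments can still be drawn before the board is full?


Grid: 2 x 2 boxes, i.e. 3 rows and 3 columns of dots.
Horizontal edges: (rows + 1) * cols = 3 * 2 = 6
Vertical edges: rows * (cols + 1) = 2 * 3 = 6
Total edges: 6 + 6 = 12
Edges drawn: 4
Remaining: 12 - 4 = 8

8


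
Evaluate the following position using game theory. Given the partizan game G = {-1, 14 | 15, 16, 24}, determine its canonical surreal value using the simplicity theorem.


Left options: {-1, 14}, max = 14
Right options: {15, 16, 24}, min = 15
All options are numbers and max(Left) < min(Right), so by the simplicity theorem the value is the simplest (earliest-born) number strictly between 14 and 15.
No integer lies strictly between 14 and 15, so the value is the dyadic rational m/2^k in the interval with the smallest k (then m odd); search k = 1, 2, ...:
Denominator 2: 29/2 lies strictly between 14 and 15 -- found.
The simplest number in the interval is 29/2.
Game value = 29/2

29/2


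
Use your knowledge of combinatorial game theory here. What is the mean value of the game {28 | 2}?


Game = {28 | 2}, a switch {a | b} with numbers a > b.
Its thermograph has left wall a - t and right wall b + t, which meet at t = (a - b)/2, where both equal (a + b)/2. So the mast (mean value) is at (a + b)/2.
Mean = (28 + (2))/2 = 30/2 = 15

15


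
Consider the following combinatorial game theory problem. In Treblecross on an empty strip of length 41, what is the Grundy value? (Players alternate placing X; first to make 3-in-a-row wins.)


Treblecross: place X on empty cells; 3-in-a-row wins.
Playing within two cells of an existing X lets the opponent win at once, so sensible play treats the cells i-2..i+2 around each X as dead. The player left with no safe cell loses, so this is a normal-play take-away game on strips of safe cells.
Placing X at cell i (0-indexed) of a strip of k safe cells leaves independent strips of sizes max(0, i-2) and max(0, k-i-3). Hence G(k) = mex{ G(max(0,i-2)) XOR G(max(0,k-i-3)) : 0 <= i < k }, with G(0) = 0.
G(1): splits (0,0):0^0=0 -> mex({0}) = 1
G(2): splits (0,0):0^0=0 -> mex({0}) = 1
G(3): splits (0,0):0^0=0 -> mex({0}) = 1
G(4): splits (0,1):0^1=1 (0,0):0^0=0 -> mex({0, 1}) = 2
G(5): splits (0,2):0^1=1 (0,1):0^1=1 (0,0):0^0=0 -> mex({0, 1}) = 2
G(6) = mex({1}) = 0
G(7) = mex({0, 1, 2}) = 3
G(8) = mex({0, 1, 2}) = 3
G(9) = mex({0, 2}) = 1
G(10) = mex({0, 2, 3}) = 1
G(11) = mex({0, 3}) = 1
G(12) = mex({1, 3}) = 0
G(13) = mex({0, 1, 2, 3}) = 4
G(14) = mex({0, 1, 2}) = 3
G(15) = mex({0, 1, 2}) = 3
G(16) = mex({0, 1, 2, 4}) = 3
G(17) = mex({0, 1, 3, 4}) = 2
G(18) = mex({0, 1, 3, 4}) = 2
G(19) = mex({0, 1, 3, 5}) = 2
G(20) = mex({0, 1, 2, 3, 5}) = 4
G(21) = mex({0, 1, 2, 3, 5}) = 4
G(22) = mex({1, 2, 6}) = 0
G(23) = mex({0, 1, 2, 3, 4, 6}) = 5
G(24) = mex({0, 1, 2, 3, 4}) = 5
G(25) = mex({0, 1, 3, 4, 7}) = 2
G(26) = mex({0, 1, 3, 4, 5, 7}) = 2
G(27) = mex({0, 1, 3, 5}) = 2
G(28) = mex({0, 1, 2, 5}) = 3
G(29) = mex({0, 1, 2, 4, 5, 6}) = 3
G(30) = mex({1, 2, 4, 6}) = 0
G(31) = mex({0, 1, 2, 3, 4, 6}) = 5
G(32) = mex({1, 2, 3, 4, 7}) = 0
G(33) = mex({0, 3, 7}) = 1
G(34) = mex({0, 2, 3, 5, 7}) = 1
G(35) = mex({0, 2, 3, 5, 6}) = 1
G(36) = mex({0, 1, 2, 5, 6}) = 3
G(37) = mex({0, 1, 2, 4, 5, 6}) = 3
G(38) = mex({0, 1, 2, 4}) = 3
G(39) = mex({0, 1, 2, 3, 4, 7}) = 5
G(40) = mex({0, 1, 2, 3, 4, 5, 7}) = 6
G(41) = mex({0, 1, 2, 3, 5, 7}) = 4
Therefore G(41) = 4.

4


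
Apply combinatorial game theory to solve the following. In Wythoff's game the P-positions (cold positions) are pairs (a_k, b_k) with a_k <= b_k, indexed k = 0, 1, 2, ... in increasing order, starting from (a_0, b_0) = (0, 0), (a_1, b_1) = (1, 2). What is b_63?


By Wythoff's theorem, a_k = floor(k * phi) and b_k = floor(k * phi^2) = a_k + k, where phi = (1 + sqrt(5))/2 is the golden ratio.
phi = (1 + sqrt(5))/2 = 1.618034
phi^2 = phi + 1 = 2.618034
k = 63
k * phi^2 = 63 * 2.618034 = 164.936141
b_63 = floor(k * phi^2) = 164 (check: a_63 + k = 101 + 63 = 164)

164


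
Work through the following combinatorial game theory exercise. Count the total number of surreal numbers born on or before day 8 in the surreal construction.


Day 0: {|} = 0 is born. Count = 1.
Day n: the number of surreal numbers born by day n is 2^(n+1) - 1.
By day 0: 2^1 - 1 = 1
By day 1: 2^2 - 1 = 3
By day 2: 2^3 - 1 = 7
By day 3: 2^4 - 1 = 15
By day 4: 2^5 - 1 = 31
By day 5: 2^6 - 1 = 63
By day 6: 2^7 - 1 = 127
By day 7: 2^8 - 1 = 255
By day 8: 2^9 - 1 = 511
By day 8: 511 surreal numbers.

511


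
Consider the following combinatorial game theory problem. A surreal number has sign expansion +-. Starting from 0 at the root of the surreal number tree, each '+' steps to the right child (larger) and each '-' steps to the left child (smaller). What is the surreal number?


Sign expansion: +-
Rule: track bounds (lo, hi), initially (-inf, +inf). On '+', the current value becomes lo and we move to the simplest number in (value, hi): value + 1 if hi = +inf, otherwise the midpoint (value + hi)/2. On '-', the current value becomes hi and we move to value - 1 if lo = -inf, otherwise the midpoint (lo + value)/2.
Start at 0.
Step 1: sign = +, move right. Bounds: (0, +inf). Value = 1
Step 2: sign = -, move left. Bounds: (0, 1). Value = 1/2
The surreal number with sign expansion +- is 1/2.

1/2


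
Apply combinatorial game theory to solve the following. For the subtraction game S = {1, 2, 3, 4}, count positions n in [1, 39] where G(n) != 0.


Subtraction set S = {1, 2, 3, 4}, so G(n) = n mod 5.
G(n) = 0 when n is a multiple of 5.
Multiples of 5 in [1, 39]: 7
N-positions (nonzero Grundy) = 39 - 7 = 32

32


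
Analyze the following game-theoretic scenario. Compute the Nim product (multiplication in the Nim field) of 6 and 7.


Nim multiplication is bilinear over XOR: (u XOR v) * w = (u*w) XOR (v*w).
So we split each operand into its bit components and XOR the pairwise Nim products.
6 = 2 + 4 (as XOR of powers of 2).
7 = 1 + 2 + 4 (as XOR of powers of 2).
Using the standard Nim-product table on single bits:
  2*2 = 3,   2*4 = 8,   2*8 = 12,
  4*4 = 6,   4*8 = 11,  8*8 = 13,
and  1*x = x (identity), k*l = l*k (commutative).
Pairwise Nim products:
  2 * 1 = 2
  2 * 2 = 3
  2 * 4 = 8
  4 * 1 = 4
  4 * 2 = 8
  4 * 4 = 6
XOR them: 2 XOR 3 XOR 8 XOR 4 XOR 8 XOR 6 = 3.
Result: 6 * 7 = 3 (in Nim).

3


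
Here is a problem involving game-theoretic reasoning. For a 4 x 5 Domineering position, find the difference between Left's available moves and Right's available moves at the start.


Board is 4 x 5 (rows x cols).
Left (vertical) placements: (rows-1) * cols = 3 * 5 = 15
Right (horizontal) placements: rows * (cols-1) = 4 * 4 = 16
Advantage = Left - Right = 15 - 16 = -1

-1


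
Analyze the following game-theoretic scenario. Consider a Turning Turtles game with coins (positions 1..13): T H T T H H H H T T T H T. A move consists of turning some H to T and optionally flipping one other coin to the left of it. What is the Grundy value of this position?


Coins: T H T T H H H H T T T H T
Key fact: a single head at position k behaves exactly like a Nim heap of size k (turning it to T and optionally flipping a coin at j < k corresponds to moving the heap from k to j, or to 0), and heads combine as a disjunctive sum (two heads at the same place would cancel, matching j XOR j = 0). So the Nim-value is the XOR of the 1-indexed positions of the heads.
Face-up positions (1-indexed): [2, 5, 6, 7, 8, 12]
XOR 0 with 2: 0 XOR 2 = 2
XOR 2 with 5: 2 XOR 5 = 7
XOR 7 with 6: 7 XOR 6 = 1
XOR 1 with 7: 1 XOR 7 = 6
XOR 6 with 8: 6 XOR 8 = 14
XOR 14 with 12: 14 XOR 12 = 2
Nim-value = 2

2


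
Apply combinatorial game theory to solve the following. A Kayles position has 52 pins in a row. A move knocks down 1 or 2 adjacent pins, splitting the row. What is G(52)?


Kayles: a move removes 1 or 2 adjacent pins from a contiguous row.
Removing pins from a row of k leaves two independent rows (a, b) with a + b = k - 1 (one pin) or a + b = k - 2 (two pins); an end removal gives a = 0.
By Sprague-Grundy, G(k) = mex{ G(a) XOR G(b) } over all these splits. G(0) = 0.
G(1): splits (0,0):0^0=0 -> mex({0}) = 1
G(2): splits (0,1):0^1=1 (0,0):0^0=0 -> mex({0, 1}) = 2
G(3): splits (0,2):0^2=2 (1,1):1^1=0 (0,1):0^1=1 -> mex({0, 1, 2}) = 3
G(4): splits (0,3):0^3=3 (1,2):1^2=3 (0,2):0^2=2 (1,1):1^1=0 -> mex({0, 2, 3}) = 1
G(5): splits (0,4):0^1=1 (1,3):1^3=2 (2,2):2^2=0 (0,3):0^3=3 (1,2):1^2=3 -> mex({0, 1, 2, 3}) = 4
G(6) = mex({0, 1, 2, 4}) = 3
G(7) = mex({0, 1, 3, 4, 5}) = 2
G(8) = mex({0, 2, 3, 5, 6}) = 1
G(9) = mex({0, 1, 2, 3, 6, 7}) = 4
G(10) = mex({0, 1, 3, 4, 5, 7}) = 2
G(11) = mex({0, 1, 2, 3, 4, 5}) = 6
G(12) = mex({0, 1, 2, 3, 5, 6, 7}) = 4
G(13) = mex({0, 2, 3, 4, 6, 7}) = 1
G(14) = mex({0, 1, 4, 5, 6, 7}) = 2
G(15) = mex({0, 1, 2, 3, 4, 5, 6}) = 7
G(16) = mex({0, 2, 3, 5, 6, 7}) = 1
G(17) = mex({0, 1, 2, 3, 5, 6, 7}) = 4
G(18) = mex({0, 1, 2, 4, 5, 6}) = 3
G(19) = mex({0, 1, 3, 4, 5, 7}) = 2
G(20) = mex({0, 2, 3, 4, 5, 6, 7}) = 1
G(21) = mex({0, 1, 2, 3, 5, 6, 7}) = 4
G(22) = mex({0, 1, 2, 3, 4, 5, 7}) = 6
G(23) = mex({0, 1, 2, 3, 4, 5, 6}) = 7
G(24) = mex({0, 1, 2, 3, 5, 6, 7}) = 4
G(25) = mex({0, 2, 3, 4, 6, 7}) = 1
G(26) = mex({0, 1, 3, 4, 5, 6, 7}) = 2
G(27) = mex({0, 1, 2, 3, 4, 5, 6, 7}) = 8
G(28) = mex({0, 1, 2, 3, 4, 6, 7, 8}) = 5
G(29) = mex({0, 1, 2, 3, 5, 6, 7, 8, 9}) = 4
G(30) = mex({0, 1, 2, 3, 4, 5, 6, 9, 10}) = 7
G(31) = mex({0, 1, 3, 4, 5, 7, 10, 11}) = 2
G(32) = mex({0, 2, 3, 4, 5, 6, 7, 9, 11}) = 1
G(33) = mex({0, 1, 2, 3, 4, 5, 6, 7, 9, 12}) = 8
G(34) = mex({0, 1, 2, 3, 4, 5, 7, 8, 11, 12}) = 6
G(35) = mex({0, 1, 2, 3, 4, 5, 6, 8, 9, 10, 11}) = 7
G(36) = mex({0, 1, 2, 3, 5, 6, 7, 9, 10}) = 4
G(37) = mex({0, 2, 3, 4, 6, 7, 9, 10, 11, 12}) = 1
G(38) = mex({0, 1, 3, 4, 5, 6, 7, 9, 10, 11, 12}) = 2
G(39) = mex({0, 1, 2, 4, 5, 6, 7, 9, 10, 12, 14}) = 3
G(40) = mex({0, 2, 3, 4, 6, 7, 11, 12, 14}) = 1
G(41) = mex({0, 1, 2, 3, 5, 6, 7, 9, 10, 11, 12}) = 4
G(42) = mex({0, 1, 2, 3, 4, 5, 6, 9, 10}) = 7
G(43) = mex({0, 1, 3, 4, 5, 7, 9, 10, 12, 15}) = 2
G(44) = mex({0, 2, 3, 4, 5, 6, 7, 9, 10, 12, 15}) = 1
G(45) = mex({0, 1, 2, 3, 4, 5, 6, 7, 9, 10, 12, 14}) = 8
G(46) = mex({0, 1, 3, 4, 5, 7, 8, 11, 12, 14}) = 2
G(47) = mex({0, 1, 2, 3, 4, 5, 6, 8, 9, 10, 11, 12}) = 7
G(48) = mex({0, 1, 2, 3, 5, 6, 7, 9, 10}) = 4
G(49) = mex({0, 2, 3, 4, 6, 7, 9, 10, 11, 12, 15}) = 1
G(50) = mex({0, 1, 4, 5, 6, 7, 9, 11, 12, 14, 15}) = 2
G(51) = mex({0, 1, 2, 3, 4, 5, 6, 7, 9, 12, 14, 15}) = 8
G(52) = mex({0, 2, 3, 4, 5, 6, 7, 8, 11, 12, 15}) = 1
Therefore G(52) = 1.

1
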